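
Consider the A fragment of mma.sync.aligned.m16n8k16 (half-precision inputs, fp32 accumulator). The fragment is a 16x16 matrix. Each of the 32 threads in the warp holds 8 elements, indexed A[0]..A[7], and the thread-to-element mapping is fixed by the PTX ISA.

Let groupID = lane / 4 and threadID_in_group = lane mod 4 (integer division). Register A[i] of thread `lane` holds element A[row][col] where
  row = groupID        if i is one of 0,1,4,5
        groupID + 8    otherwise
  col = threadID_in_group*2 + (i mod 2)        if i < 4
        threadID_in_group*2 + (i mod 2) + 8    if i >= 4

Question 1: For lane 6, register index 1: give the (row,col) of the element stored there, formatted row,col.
lane 6: g=1 (6/4), t=2 (6%4)
i=1: r=1+0=1, c=2*2+1+0=5

1,5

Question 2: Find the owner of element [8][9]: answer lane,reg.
r=8→G=0,rhi=1  c=9→chi=1,T=0,p=1
L=0*4+0=0  i=1*4+1*2+1=7

0,7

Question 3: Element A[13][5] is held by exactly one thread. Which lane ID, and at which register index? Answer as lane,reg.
22,3

r=13->g=5,rb=1  c=5->cb=0,t=2,b0=1
L=5*4+2=22  i=0*4+1*2+1=3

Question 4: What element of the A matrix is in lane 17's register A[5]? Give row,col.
4,11

17: gr=4,th=1
[5] (4+0,1*2+1+8) = (4,11)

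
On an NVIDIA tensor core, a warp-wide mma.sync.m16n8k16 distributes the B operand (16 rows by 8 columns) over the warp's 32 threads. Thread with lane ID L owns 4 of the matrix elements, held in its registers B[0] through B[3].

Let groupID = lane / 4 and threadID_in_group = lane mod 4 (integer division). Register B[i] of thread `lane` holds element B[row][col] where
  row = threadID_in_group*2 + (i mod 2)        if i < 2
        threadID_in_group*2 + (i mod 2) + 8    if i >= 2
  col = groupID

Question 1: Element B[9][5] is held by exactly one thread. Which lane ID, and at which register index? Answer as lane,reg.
c:5=>grp=5  r:9=>rB=1,tig=0,lo=1
L=5*4+0=20  i=1*2+1=3

20,3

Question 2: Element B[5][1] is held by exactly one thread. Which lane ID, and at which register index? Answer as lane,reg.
6,1

c=1⇒gr=1  r=5⇒Rb=0,th=2,odd=1
L=1*4+2=6  i=0*2+1=1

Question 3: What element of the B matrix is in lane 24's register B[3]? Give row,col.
24: gid=6,tid=0
[3] (0*2+1+8,6) = (9,6)

9,6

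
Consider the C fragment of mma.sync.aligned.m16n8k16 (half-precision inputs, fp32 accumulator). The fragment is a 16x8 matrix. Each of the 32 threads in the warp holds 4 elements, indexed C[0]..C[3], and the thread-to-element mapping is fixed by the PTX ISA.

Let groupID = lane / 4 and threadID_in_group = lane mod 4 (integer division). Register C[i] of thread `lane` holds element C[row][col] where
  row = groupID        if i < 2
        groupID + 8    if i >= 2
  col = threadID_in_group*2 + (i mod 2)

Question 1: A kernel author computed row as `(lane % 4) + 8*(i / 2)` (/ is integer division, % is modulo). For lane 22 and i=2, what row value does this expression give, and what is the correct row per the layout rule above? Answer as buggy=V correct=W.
`(lane % 4) + 8*(i / 2)`[22,2]⇒10
22: gr=5,th=2
[2] (5+8,2*2+0) = (13,4)
row: 10 vs 13

buggy=10 correct=13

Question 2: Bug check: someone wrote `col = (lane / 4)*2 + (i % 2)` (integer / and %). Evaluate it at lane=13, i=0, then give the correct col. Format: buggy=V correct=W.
`(lane / 4)*2 + (i % 2)`[13,0]⇒6
lane 13: gr=3 (13/4), th=1 (13%4)
i=0: r=3+0=3, c=1*2+0=2
col: 6 vs 2

buggy=6 correct=2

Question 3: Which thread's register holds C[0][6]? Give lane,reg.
r: 0->gid=0,r8=0  c: 6->tid=3,i&1=0
L=0*4+3=3  i=0*2+0=0

3,0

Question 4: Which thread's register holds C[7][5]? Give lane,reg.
30,1

r=7->g=7,rb=0  c=5->t=2,b0=1
L=7*4+2=30  i=0*2+1=1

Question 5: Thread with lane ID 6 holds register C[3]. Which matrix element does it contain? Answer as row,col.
lane 6->6/4=1, 6 mod 4=2
i=3  r:1+8->9  c:2·2+1->5

9,5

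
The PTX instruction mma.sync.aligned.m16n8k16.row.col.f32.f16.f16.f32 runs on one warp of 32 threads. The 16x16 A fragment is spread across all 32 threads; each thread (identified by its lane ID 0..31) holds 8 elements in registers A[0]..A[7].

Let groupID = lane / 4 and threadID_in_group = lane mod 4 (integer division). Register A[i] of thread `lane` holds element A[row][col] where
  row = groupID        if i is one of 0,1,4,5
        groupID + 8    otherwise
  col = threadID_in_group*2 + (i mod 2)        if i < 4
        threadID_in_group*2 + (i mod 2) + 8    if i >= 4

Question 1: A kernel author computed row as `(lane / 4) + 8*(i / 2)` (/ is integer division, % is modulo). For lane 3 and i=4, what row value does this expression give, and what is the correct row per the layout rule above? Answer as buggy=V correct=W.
`(lane / 4) + 8*(i / 2)`[3,4]=>16
lane 3: grp=0 (3/4), tig=3 (3%4)
i=4: r=0+0=0, c=3*2+0+8=14
row: 16 vs 0

buggy=16 correct=0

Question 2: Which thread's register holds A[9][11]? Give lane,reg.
5,7

r=9->g=1,rb=1  c=11->cb=1,t=1,b0=1
L=1*4+1=5  i=1*4+1*2+1=7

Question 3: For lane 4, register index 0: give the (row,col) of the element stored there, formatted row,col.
1,0

lane 4: G=1 (4/4), T=0 (4%4)
i=0: r=1+0=1, c=0*2+0+0=0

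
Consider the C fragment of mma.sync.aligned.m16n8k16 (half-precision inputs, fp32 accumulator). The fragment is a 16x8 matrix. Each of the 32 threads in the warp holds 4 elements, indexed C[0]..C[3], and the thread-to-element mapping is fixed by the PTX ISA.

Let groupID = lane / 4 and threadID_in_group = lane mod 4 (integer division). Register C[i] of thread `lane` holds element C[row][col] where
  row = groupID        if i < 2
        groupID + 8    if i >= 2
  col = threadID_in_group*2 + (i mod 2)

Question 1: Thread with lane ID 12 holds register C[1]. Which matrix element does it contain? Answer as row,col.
3,1

L=12→G=12>>2=3, T=12&3=0
[1]→row 3+0=3  col 0·2+1=1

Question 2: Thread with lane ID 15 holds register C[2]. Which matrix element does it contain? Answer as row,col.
11,6

lane 15->15/4=3, 15 mod 4=3
i=2  r:3+8->11  c:2·3+0->6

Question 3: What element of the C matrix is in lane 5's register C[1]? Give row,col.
1,3

lane 5→5/4=1, 5 mod 4=1
i=1  r:1+0→1  c:2·1+1→3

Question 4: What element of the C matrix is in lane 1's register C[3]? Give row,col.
8,3

lane 1: gid=0 (1/4), tid=1 (1%4)
i=3: r=0+8=8, c=1*2+1=3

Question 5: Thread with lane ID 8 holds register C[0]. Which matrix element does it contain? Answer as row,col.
2,0

lane 8⇒8/4=2, 8 mod 4=0
i=0  r:2+0⇒2  c:2·0+0⇒0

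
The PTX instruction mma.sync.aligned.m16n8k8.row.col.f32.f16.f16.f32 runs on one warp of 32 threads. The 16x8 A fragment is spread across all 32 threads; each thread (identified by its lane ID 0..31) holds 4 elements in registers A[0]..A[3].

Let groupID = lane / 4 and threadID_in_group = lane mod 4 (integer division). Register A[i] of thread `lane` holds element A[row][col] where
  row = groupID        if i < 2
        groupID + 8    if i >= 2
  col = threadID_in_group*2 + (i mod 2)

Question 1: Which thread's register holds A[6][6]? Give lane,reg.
27,0

r=6→G=6,rhi=0  c=6→T=3,p=0
L=6*4+3=27  i=0*2+0=0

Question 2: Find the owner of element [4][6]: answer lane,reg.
19,0

r=4⇒gr=4,Rb=0  c=6⇒th=3,odd=0
L=4*4+3=19  i=0*2+0=0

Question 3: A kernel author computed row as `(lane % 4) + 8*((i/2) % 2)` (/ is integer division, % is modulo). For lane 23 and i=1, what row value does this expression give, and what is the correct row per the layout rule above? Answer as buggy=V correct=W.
`(lane % 4) + 8*((i/2) % 2)`[23,1]->3
lane 23->23/4=5, 23 mod 4=3
i=1  r:5+0->5  c:2·3+1->7
row: 3 vs 5

buggy=3 correct=5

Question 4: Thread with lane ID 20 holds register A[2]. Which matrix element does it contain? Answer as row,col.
13,0

L=20=>grp=20>>2=5, tig=20&3=0
[2]=>row 5+8=13  col 0·2+0=0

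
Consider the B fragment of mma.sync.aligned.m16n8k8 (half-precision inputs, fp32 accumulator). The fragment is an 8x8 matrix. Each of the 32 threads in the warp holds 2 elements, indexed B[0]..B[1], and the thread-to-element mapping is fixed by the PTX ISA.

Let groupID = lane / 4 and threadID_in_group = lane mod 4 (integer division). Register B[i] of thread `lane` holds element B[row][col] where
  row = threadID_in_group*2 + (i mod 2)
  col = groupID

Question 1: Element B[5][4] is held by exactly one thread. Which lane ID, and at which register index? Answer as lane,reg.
c=4⇒gr=4  r=5⇒th=2,odd=1
L=4*4+2=18  i=1=1

18,1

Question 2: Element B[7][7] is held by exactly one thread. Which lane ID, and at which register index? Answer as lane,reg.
c:7=>grp=7  r:7=>tig=3,lo=1
L=7*4+3=31  i=1=1

31,1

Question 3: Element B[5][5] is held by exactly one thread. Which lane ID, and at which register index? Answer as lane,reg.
22,1

c:5=>grp=5  r:5=>tig=2,lo=1
L=5*4+2=22  i=1=1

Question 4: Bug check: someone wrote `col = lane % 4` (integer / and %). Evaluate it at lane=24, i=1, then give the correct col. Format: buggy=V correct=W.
`lane % 4`[24,1]⇒0
L=24⇒gr=24>>2=6, th=24&3=0
[1]⇒row 0·2+1=1  col gr=6
col: 0 vs 6

buggy=0 correct=6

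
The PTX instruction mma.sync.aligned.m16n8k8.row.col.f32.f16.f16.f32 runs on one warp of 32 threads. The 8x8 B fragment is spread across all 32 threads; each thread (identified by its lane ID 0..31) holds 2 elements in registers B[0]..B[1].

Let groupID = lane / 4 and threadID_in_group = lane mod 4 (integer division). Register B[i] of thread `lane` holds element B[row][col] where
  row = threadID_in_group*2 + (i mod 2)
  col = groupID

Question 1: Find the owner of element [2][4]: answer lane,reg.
17,0

c=4->g=4  r=2->t=1,b0=0
L=4*4+1=17  i=0=0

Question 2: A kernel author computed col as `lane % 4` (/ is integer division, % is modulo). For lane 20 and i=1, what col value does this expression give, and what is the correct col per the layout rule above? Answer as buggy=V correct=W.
`lane % 4`[20,1]->0
lane 20->20/4=5, 20 mod 4=0
i=1  r:2·0+1->1  c:5
col: 0 vs 5

buggy=0 correct=5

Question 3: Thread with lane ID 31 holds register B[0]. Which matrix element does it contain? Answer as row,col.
31: G=7,T=3
[0] (3*2+0,7) = (6,7)

6,7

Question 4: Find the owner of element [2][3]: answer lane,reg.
13,0

c=3→G=3  r=2→T=1,p=0
L=3*4+1=13  i=0=0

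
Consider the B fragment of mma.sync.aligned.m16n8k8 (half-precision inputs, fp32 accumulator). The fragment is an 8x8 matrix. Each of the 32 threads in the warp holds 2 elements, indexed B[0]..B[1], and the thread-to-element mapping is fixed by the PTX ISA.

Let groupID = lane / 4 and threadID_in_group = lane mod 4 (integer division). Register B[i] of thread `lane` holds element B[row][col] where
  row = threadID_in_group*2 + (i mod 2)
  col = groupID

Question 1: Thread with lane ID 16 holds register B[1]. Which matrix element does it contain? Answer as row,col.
1,4

16: gid=4,tid=0
[1] (0*2+1,4) = (1,4)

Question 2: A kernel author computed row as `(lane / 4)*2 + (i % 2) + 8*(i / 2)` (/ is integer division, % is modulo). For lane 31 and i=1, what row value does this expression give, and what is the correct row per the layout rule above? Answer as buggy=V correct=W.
`(lane / 4)*2 + (i % 2) + 8*(i / 2)`[31,1]->15
31: gid=7,tid=3
[1] (3*2+1,7) = (7,7)
row: 15 vs 7

buggy=15 correct=7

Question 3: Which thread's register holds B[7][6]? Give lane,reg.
c=6⇒gr=6  r=7⇒th=3,odd=1
L=6*4+3=27  i=1=1

27,1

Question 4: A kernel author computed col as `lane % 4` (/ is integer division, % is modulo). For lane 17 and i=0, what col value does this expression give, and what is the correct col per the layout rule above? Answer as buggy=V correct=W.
buggy=1 correct=4

`lane % 4`[17,0]->1
lane 17: g=4 (17/4), t=1 (17%4)
i=0: r=1*2+0=2, c=g=4
col: 1 vs 4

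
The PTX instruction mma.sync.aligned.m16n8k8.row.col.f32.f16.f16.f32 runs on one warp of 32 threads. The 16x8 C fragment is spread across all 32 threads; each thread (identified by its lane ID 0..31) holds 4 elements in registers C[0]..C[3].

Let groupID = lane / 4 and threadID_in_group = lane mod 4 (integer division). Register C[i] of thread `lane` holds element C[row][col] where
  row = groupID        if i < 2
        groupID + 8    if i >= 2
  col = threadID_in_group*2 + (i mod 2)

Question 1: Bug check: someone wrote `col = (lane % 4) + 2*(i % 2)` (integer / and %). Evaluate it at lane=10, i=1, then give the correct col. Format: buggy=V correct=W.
buggy=4 correct=5

`(lane % 4) + 2*(i % 2)`[10,1]→4
lane 10: G=2 (10/4), T=2 (10%4)
i=1: r=2+0=2, c=2*2+1=5
col: 4 vs 5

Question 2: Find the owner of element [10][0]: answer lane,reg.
8,2

r: 10->gid=2,r8=1  c: 0->tid=0,i&1=0
L=2*4+0=8  i=1*2+0=2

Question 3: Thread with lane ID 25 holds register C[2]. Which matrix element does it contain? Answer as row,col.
L=25->g=25>>2=6, t=25&3=1
[2]->row 6+8=14  col 1·2+0=2

14,2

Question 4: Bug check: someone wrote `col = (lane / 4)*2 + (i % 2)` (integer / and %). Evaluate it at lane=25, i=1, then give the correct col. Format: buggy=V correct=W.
`(lane / 4)*2 + (i % 2)`[25,1]→13
25: G=6,T=1
[1] (6+0,1*2+1) = (6,3)
col: 13 vs 3

buggy=13 correct=3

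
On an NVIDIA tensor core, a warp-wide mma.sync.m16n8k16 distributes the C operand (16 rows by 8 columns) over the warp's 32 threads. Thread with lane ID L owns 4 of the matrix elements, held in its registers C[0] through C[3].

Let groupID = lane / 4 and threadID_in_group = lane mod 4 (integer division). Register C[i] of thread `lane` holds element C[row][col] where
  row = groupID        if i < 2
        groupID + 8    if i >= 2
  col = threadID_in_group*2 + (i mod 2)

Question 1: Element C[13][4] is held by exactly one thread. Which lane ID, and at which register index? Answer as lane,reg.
22,2

r=13⇒gr=5,Rb=1  c=4⇒th=2,odd=0
L=5*4+2=22  i=1*2+0=2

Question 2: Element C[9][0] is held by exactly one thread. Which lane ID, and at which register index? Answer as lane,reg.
4,2

r:9=>grp=1,rB=1  c:0=>tig=0,lo=0
L=1*4+0=4  i=1*2+0=2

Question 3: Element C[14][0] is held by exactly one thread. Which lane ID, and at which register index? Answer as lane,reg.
24,2

r: 14->gid=6,r8=1  c: 0->tid=0,i&1=0
L=6*4+0=24  i=1*2+0=2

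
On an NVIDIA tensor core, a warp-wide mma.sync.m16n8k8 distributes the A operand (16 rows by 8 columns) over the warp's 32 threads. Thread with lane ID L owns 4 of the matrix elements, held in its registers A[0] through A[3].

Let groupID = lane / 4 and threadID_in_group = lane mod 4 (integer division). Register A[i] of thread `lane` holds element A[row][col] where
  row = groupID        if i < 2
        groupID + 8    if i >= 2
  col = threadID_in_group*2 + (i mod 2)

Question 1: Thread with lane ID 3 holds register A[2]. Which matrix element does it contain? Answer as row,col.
3: g=0,t=3
[2] (0+8,3*2+0) = (8,6)

8,6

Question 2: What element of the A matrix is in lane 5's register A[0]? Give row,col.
L=5⇒gr=5>>2=1, th=5&3=1
[0]⇒row 1+0=1  col 1·2+0=2

1,2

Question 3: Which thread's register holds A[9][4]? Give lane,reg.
6,2

r=9→G=1,rhi=1  c=4→T=2,p=0
L=1*4+2=6  i=1*2+0=2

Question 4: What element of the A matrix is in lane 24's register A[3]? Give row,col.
14,1

24: gid=6,tid=0
[3] (6+8,0*2+1) = (14,1)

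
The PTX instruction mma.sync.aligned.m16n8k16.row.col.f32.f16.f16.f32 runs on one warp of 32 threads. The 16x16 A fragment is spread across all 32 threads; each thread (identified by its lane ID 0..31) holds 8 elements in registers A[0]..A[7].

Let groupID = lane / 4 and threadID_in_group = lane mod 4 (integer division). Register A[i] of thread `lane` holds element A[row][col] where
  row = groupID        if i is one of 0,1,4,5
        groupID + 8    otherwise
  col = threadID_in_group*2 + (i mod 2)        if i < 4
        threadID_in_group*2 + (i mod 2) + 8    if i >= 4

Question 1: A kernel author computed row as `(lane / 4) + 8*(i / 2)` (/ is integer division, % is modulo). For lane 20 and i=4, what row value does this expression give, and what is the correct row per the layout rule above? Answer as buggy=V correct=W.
buggy=21 correct=5

`(lane / 4) + 8*(i / 2)`[20,4]→21
lane 20→20/4=5, 20 mod 4=0
i=4  r:5+0→5  c:2·0+0+8→8
row: 21 vs 5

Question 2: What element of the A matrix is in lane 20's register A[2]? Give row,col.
13,0

lane 20⇒20/4=5, 20 mod 4=0
i=2  r:5+8⇒13  c:2·0+0+0⇒0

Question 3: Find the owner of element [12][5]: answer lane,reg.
18,3

r:12=>grp=4,rB=1  c:5=>cB=0,tig=2,lo=1
L=4*4+2=18  i=0*4+1*2+1=3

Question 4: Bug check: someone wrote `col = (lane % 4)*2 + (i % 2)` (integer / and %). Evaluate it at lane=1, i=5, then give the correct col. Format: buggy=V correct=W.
`(lane % 4)*2 + (i % 2)`[1,5]⇒3
lane 1⇒1/4=0, 1 mod 4=1
i=5  r:0+0⇒0  c:2·1+1+8⇒11
col: 3 vs 11

buggy=3 correct=11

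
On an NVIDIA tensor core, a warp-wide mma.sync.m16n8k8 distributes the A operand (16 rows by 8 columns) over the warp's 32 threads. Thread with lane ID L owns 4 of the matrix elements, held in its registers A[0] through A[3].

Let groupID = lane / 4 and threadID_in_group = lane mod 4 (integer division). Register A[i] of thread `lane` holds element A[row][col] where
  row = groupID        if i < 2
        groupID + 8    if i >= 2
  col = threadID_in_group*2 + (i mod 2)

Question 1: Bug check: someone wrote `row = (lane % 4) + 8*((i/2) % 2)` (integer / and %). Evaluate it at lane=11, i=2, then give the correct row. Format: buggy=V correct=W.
`(lane % 4) + 8*((i/2) % 2)`[11,2]->11
lane 11: g=2 (11/4), t=3 (11%4)
i=2: r=2+8=10, c=3*2+0=6
row: 11 vs 10

buggy=11 correct=10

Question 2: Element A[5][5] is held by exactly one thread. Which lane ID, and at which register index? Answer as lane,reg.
r=5->g=5,rb=0  c=5->t=2,b0=1
L=5*4+2=22  i=0*2+1=1

22,1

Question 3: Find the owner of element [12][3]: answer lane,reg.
17,3

r=12⇒gr=4,Rb=1  c=3⇒th=1,odd=1
L=4*4+1=17  i=1*2+1=3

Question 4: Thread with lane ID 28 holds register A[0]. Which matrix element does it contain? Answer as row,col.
lane 28->28/4=7, 28 mod 4=0
i=0  r:7+0->7  c:2·0+0->0

7,0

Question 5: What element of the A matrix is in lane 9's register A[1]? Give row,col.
9: G=2,T=1
[1] (2+0,1*2+1) = (2,3)

2,3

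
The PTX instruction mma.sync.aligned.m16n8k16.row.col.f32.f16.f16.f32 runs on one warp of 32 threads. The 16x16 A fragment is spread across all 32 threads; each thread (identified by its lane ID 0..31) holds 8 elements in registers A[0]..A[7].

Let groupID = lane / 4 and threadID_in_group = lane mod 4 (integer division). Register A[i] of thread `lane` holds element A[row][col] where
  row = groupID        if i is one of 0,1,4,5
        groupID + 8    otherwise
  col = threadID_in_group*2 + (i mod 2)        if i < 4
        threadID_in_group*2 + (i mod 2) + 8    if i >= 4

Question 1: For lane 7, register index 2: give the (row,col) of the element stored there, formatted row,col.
9,6

lane 7: g=1 (7/4), t=3 (7%4)
i=2: r=1+8=9, c=3*2+0+0=6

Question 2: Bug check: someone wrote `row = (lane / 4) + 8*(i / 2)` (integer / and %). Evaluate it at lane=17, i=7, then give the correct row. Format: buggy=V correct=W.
buggy=28 correct=12

`(lane / 4) + 8*(i / 2)`[17,7]→28
lane 17→17/4=4, 17 mod 4=1
i=7  r:4+8→12  c:2·1+1+8→11
row: 28 vs 12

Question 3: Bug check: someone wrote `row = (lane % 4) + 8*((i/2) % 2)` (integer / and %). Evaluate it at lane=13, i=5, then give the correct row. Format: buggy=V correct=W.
buggy=1 correct=3

`(lane % 4) + 8*((i/2) % 2)`[13,5]→1
13: G=3,T=1
[5] (3+0,1*2+1+8) = (3,11)
row: 1 vs 3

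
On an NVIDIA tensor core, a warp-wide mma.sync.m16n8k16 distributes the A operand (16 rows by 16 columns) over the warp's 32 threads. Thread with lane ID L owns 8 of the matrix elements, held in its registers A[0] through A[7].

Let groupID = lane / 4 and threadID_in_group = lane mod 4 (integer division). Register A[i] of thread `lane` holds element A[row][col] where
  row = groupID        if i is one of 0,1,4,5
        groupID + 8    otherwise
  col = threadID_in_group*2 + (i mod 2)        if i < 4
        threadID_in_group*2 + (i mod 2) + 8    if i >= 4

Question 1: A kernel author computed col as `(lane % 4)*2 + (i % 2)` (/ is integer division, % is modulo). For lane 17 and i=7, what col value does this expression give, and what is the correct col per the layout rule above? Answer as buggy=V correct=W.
`(lane % 4)*2 + (i % 2)`[17,7]=>3
17: grp=4,tig=1
[7] (4+8,1*2+1+8) = (12,11)
col: 3 vs 11

buggy=3 correct=11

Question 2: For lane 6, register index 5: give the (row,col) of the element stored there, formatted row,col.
1,13

lane 6: gr=1 (6/4), th=2 (6%4)
i=5: r=1+0=1, c=2*2+1+8=13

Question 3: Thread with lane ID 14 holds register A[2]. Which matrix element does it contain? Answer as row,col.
11,4

lane 14->14/4=3, 14 mod 4=2
i=2  r:3+8->11  c:2·2+0+0->4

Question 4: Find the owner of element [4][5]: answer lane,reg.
r:4=>grp=4,rB=0  c:5=>cB=0,tig=2,lo=1
L=4*4+2=18  i=0*4+0*2+1=1

18,1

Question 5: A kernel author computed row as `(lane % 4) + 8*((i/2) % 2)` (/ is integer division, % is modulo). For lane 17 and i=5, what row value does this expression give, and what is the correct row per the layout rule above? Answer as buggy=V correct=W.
`(lane % 4) + 8*((i/2) % 2)`[17,5]⇒1
17: gr=4,th=1
[5] (4+0,1*2+1+8) = (4,11)
row: 1 vs 4

buggy=1 correct=4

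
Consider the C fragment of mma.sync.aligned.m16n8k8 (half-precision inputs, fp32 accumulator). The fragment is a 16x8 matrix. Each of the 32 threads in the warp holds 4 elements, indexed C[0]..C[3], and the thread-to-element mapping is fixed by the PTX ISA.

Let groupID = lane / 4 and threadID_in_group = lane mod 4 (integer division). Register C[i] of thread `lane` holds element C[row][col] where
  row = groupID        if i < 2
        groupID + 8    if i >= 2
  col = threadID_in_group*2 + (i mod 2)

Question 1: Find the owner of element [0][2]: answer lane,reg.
1,0

r:0=>grp=0,rB=0  c:2=>tig=1,lo=0
L=0*4+1=1  i=0*2+0=0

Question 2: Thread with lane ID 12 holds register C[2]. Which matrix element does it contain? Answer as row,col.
L=12->g=12>>2=3, t=12&3=0
[2]->row 3+8=11  col 0·2+0=0

11,0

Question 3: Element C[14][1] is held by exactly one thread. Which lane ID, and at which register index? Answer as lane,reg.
24,3

r=14⇒gr=6,Rb=1  c=1⇒th=0,odd=1
L=6*4+0=24  i=1*2+1=3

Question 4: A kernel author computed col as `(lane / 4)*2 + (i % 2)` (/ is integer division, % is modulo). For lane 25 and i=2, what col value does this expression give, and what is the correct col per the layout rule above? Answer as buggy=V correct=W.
buggy=12 correct=2

`(lane / 4)*2 + (i % 2)`[25,2]->12
lane 25->25/4=6, 25 mod 4=1
i=2  r:6+8->14  c:2·1+0->2
col: 12 vs 2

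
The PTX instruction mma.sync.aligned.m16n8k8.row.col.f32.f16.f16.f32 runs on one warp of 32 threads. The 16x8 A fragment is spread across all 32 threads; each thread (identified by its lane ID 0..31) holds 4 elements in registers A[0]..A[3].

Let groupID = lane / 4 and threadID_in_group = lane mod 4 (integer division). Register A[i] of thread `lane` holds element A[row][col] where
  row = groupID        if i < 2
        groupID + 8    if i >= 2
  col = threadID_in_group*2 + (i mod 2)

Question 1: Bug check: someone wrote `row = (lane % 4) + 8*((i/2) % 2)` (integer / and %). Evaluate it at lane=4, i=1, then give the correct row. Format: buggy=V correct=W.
`(lane % 4) + 8*((i/2) % 2)`[4,1]->0
lane 4->4/4=1, 4 mod 4=0
i=1  r:1+0->1  c:2·0+1->1
row: 0 vs 1

buggy=0 correct=1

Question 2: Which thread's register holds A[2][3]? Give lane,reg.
r=2→G=2,rhi=0  c=3→T=1,p=1
L=2*4+1=9  i=0*2+1=1

9,1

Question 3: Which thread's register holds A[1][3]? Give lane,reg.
5,1

r=1->g=1,rb=0  c=3->t=1,b0=1
L=1*4+1=5  i=0*2+1=1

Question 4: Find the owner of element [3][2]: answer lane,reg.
13,0

r=3→G=3,rhi=0  c=2→T=1,p=0
L=3*4+1=13  i=0*2+0=0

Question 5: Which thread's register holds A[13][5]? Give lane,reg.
r=13→G=5,rhi=1  c=5→T=2,p=1
L=5*4+2=22  i=1*2+1=3

22,3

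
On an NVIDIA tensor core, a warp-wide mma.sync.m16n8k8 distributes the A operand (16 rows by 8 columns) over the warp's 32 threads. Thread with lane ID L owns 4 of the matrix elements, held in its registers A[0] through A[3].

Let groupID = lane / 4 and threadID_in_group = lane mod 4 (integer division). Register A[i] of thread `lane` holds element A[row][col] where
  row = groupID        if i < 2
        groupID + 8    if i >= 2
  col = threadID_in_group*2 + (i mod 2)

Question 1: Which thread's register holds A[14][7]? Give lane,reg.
r: 14->gid=6,r8=1  c: 7->tid=3,i&1=1
L=6*4+3=27  i=1*2+1=3

27,3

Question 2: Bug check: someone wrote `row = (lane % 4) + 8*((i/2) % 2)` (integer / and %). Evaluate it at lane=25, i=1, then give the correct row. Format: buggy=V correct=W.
`(lane % 4) + 8*((i/2) % 2)`[25,1]⇒1
lane 25: gr=6 (25/4), th=1 (25%4)
i=1: r=6+0=6, c=1*2+1=3
row: 1 vs 6

buggy=1 correct=6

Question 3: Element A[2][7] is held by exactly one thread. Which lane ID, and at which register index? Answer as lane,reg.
11,1

r=2->g=2,rb=0  c=7->t=3,b0=1
L=2*4+3=11  i=0*2+1=1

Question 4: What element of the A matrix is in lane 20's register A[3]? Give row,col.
13,1

lane 20: G=5 (20/4), T=0 (20%4)
i=3: r=5+8=13, c=0*2+1=1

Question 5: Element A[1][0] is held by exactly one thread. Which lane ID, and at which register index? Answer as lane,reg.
4,0

r=1->g=1,rb=0  c=0->t=0,b0=0
L=1*4+0=4  i=0*2+0=0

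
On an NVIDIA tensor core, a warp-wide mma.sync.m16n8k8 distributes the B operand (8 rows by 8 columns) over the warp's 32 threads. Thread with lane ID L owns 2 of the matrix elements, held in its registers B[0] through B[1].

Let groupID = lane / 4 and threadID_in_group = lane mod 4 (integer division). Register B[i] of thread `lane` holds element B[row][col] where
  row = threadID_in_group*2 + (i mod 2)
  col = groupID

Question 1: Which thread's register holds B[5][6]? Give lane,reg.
26,1

c:6=>grp=6  r:5=>tig=2,lo=1
L=6*4+2=26  i=1=1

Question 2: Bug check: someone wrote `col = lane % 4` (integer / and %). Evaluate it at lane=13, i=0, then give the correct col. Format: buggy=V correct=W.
buggy=1 correct=3

`lane % 4`[13,0]->1
13: g=3,t=1
[0] (1*2+0,3) = (2,3)
col: 1 vs 3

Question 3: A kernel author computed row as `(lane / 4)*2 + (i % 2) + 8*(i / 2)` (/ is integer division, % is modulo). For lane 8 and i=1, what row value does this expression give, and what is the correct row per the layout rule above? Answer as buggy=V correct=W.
`(lane / 4)*2 + (i % 2) + 8*(i / 2)`[8,1]->5
lane 8: gid=2 (8/4), tid=0 (8%4)
i=1: r=0*2+1=1, c=gid=2
row: 5 vs 1

buggy=5 correct=1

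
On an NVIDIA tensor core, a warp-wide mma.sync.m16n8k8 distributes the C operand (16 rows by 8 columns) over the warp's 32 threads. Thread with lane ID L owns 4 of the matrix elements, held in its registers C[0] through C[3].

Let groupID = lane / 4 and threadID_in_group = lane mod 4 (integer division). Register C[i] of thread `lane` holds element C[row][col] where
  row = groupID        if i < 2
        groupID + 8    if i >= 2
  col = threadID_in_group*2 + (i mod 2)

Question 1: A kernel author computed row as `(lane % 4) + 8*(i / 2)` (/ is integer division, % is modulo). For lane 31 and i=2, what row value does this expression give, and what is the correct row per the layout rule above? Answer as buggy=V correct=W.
buggy=11 correct=15

`(lane % 4) + 8*(i / 2)`[31,2]→11
L=31→G=31>>2=7, T=31&3=3
[2]→row 7+8=15  col 3·2+0=6
row: 11 vs 15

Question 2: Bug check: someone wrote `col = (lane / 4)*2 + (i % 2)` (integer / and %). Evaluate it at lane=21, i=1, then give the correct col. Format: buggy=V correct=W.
`(lane / 4)*2 + (i % 2)`[21,1]→11
lane 21: G=5 (21/4), T=1 (21%4)
i=1: r=5+0=5, c=1*2+1=3
col: 11 vs 3

buggy=11 correct=3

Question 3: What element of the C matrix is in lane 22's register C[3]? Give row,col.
13,5

22: gr=5,th=2
[3] (5+8,2*2+1) = (13,5)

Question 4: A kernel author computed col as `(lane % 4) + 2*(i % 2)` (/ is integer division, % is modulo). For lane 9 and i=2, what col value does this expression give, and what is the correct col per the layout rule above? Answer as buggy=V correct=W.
`(lane % 4) + 2*(i % 2)`[9,2]→1
L=9→G=9>>2=2, T=9&3=1
[2]→row 2+8=10  col 1·2+0=2
col: 1 vs 2

buggy=1 correct=2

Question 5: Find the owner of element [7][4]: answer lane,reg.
r:7=>grp=7,rB=0  c:4=>tig=2,lo=0
L=7*4+2=30  i=0*2+0=0

30,0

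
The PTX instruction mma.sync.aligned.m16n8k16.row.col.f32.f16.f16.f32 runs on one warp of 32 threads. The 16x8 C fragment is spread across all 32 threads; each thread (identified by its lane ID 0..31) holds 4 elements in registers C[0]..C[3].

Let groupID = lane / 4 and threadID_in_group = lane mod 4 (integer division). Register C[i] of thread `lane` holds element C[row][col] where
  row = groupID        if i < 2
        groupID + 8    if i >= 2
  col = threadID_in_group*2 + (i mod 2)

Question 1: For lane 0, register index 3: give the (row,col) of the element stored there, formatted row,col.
8,1

lane 0->0/4=0, 0 mod 4=0
i=3  r:0+8->8  c:2·0+1->1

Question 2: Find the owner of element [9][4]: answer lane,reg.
6,2

r:9=>grp=1,rB=1  c:4=>tig=2,lo=0
L=1*4+2=6  i=1*2+0=2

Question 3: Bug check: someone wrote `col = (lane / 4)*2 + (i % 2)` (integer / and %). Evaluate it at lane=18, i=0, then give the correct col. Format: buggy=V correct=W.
buggy=8 correct=4

`(lane / 4)*2 + (i % 2)`[18,0]=>8
18: grp=4,tig=2
[0] (4+0,2*2+0) = (4,4)
col: 8 vs 4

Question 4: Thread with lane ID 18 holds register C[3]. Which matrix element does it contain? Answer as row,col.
lane 18: gid=4 (18/4), tid=2 (18%4)
i=3: r=4+8=12, c=2*2+1=5

12,5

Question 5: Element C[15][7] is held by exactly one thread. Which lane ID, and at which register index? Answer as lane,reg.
31,3

r=15⇒gr=7,Rb=1  c=7⇒th=3,odd=1
L=7*4+3=31  i=1*2+1=3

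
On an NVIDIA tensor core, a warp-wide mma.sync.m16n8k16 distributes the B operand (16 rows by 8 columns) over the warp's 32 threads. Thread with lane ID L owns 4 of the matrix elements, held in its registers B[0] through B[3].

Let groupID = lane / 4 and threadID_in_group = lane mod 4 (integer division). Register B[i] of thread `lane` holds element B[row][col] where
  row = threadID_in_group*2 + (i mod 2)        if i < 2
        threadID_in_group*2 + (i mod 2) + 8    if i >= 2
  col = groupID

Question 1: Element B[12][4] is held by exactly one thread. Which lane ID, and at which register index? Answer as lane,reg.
c=4->g=4  r=12->rb=1,t=2,b0=0
L=4*4+2=18  i=1*2+0=2

18,2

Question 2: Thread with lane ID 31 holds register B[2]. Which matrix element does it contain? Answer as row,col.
lane 31: grp=7 (31/4), tig=3 (31%4)
i=2: r=3*2+0+8=14, c=grp=7

14,7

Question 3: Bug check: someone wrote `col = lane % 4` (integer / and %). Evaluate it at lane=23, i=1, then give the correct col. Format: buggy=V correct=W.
`lane % 4`[23,1]->3
lane 23->23/4=5, 23 mod 4=3
i=1  r:2·3+1+0->7  c:5
col: 3 vs 5

buggy=3 correct=5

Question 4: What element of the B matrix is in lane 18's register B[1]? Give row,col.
5,4

lane 18: gid=4 (18/4), tid=2 (18%4)
i=1: r=2*2+1+0=5, c=gid=4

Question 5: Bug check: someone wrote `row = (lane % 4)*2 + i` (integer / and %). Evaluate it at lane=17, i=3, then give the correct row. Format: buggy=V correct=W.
`(lane % 4)*2 + i`[17,3]⇒5
17: gr=4,th=1
[3] (1*2+1+8,4) = (11,4)
row: 5 vs 11

buggy=5 correct=11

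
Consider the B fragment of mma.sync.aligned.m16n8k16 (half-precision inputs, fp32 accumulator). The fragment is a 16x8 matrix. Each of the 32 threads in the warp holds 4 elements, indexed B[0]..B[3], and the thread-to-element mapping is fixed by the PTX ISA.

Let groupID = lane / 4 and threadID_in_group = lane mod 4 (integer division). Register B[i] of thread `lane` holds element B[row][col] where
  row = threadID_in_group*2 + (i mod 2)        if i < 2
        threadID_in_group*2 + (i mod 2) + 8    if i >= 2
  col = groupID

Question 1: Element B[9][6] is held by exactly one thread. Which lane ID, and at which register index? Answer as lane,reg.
24,3

c:6=>grp=6  r:9=>rB=1,tig=0,lo=1
L=6*4+0=24  i=1*2+1=3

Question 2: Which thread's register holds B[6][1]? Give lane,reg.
7,0

c: 1->gid=1  r: 6->r8=0,tid=3,i&1=0
L=1*4+3=7  i=0*2+0=0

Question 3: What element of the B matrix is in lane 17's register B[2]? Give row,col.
10,4

lane 17: gid=4 (17/4), tid=1 (17%4)
i=2: r=1*2+0+8=10, c=gid=4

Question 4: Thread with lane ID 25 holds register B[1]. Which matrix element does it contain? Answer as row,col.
lane 25=>25/4=6, 25 mod 4=1
i=1  r:2·1+1+0=>3  c:6

3,6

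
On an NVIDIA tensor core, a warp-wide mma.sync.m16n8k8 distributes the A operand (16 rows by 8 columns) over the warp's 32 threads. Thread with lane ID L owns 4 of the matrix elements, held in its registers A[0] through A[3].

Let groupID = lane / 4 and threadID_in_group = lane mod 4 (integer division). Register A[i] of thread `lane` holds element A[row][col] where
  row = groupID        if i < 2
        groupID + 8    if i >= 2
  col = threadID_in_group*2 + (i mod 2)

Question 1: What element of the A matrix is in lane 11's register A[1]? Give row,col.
2,7

11: gr=2,th=3
[1] (2+0,3*2+1) = (2,7)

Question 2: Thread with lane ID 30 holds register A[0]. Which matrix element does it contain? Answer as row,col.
lane 30: grp=7 (30/4), tig=2 (30%4)
i=0: r=7+0=7, c=2*2+0=4

7,4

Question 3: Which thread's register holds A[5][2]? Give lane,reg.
r=5->g=5,rb=0  c=2->t=1,b0=0
L=5*4+1=21  i=0*2+0=0

21,0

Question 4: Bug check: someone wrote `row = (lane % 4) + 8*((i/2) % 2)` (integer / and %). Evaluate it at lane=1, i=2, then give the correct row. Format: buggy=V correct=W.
`(lane % 4) + 8*((i/2) % 2)`[1,2]->9
lane 1->1/4=0, 1 mod 4=1
i=2  r:0+8->8  c:2·1+0->2
row: 9 vs 8

buggy=9 correct=8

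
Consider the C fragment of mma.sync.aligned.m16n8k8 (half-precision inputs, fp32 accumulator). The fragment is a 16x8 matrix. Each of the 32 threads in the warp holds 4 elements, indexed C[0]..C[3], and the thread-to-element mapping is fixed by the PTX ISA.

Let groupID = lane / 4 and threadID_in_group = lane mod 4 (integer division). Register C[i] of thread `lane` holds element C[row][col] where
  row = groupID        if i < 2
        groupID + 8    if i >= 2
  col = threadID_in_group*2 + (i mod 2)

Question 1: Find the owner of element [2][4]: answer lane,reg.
r=2→G=2,rhi=0  c=4→T=2,p=0
L=2*4+2=10  i=0*2+0=0

10,0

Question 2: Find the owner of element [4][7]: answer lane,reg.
r=4→G=4,rhi=0  c=7→T=3,p=1
L=4*4+3=19  i=0*2+1=1

19,1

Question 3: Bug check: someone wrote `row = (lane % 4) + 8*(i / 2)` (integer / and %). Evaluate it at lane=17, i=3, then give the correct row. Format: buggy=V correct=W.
buggy=9 correct=12

`(lane % 4) + 8*(i / 2)`[17,3]→9
lane 17: G=4 (17/4), T=1 (17%4)
i=3: r=4+8=12, c=1*2+1=3
row: 9 vs 12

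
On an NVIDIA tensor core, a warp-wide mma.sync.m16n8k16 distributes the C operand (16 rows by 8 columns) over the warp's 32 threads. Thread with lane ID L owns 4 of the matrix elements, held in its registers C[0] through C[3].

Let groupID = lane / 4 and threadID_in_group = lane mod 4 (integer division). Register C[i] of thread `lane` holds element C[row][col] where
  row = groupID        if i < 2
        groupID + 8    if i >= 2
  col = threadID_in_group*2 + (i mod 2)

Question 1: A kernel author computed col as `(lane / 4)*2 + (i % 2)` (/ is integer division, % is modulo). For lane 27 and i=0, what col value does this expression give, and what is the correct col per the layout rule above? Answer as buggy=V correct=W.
buggy=12 correct=6

`(lane / 4)*2 + (i % 2)`[27,0]→12
27: G=6,T=3
[0] (6+0,3*2+0) = (6,6)
col: 12 vs 6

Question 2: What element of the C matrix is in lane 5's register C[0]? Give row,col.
1,2

lane 5⇒5/4=1, 5 mod 4=1
i=0  r:1+0⇒1  c:2·1+0⇒2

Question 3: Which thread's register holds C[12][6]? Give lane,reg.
r=12⇒gr=4,Rb=1  c=6⇒th=3,odd=0
L=4*4+3=19  i=1*2+0=2

19,2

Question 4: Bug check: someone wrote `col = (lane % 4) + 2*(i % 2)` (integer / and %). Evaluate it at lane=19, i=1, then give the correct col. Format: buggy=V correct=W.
buggy=5 correct=7

`(lane % 4) + 2*(i % 2)`[19,1]=>5
lane 19: grp=4 (19/4), tig=3 (19%4)
i=1: r=4+0=4, c=3*2+1=7
col: 5 vs 7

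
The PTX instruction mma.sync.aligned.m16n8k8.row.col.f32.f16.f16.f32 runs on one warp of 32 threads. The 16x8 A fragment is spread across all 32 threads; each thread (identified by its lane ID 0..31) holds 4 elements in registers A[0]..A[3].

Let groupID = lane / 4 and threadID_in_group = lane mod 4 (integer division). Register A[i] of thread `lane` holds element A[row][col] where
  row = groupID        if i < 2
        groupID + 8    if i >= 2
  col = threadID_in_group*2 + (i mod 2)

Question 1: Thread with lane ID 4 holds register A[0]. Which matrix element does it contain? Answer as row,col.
L=4=>grp=4>>2=1, tig=4&3=0
[0]=>row 1+0=1  col 0·2+0=0

1,0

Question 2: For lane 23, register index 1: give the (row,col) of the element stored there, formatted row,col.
lane 23: gr=5 (23/4), th=3 (23%4)
i=1: r=5+0=5, c=3*2+1=7

5,7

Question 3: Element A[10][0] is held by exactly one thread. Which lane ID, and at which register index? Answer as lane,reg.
8,2

r=10→G=2,rhi=1  c=0→T=0,p=0
L=2*4+0=8  i=1*2+0=2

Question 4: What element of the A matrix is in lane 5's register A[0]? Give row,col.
lane 5->5/4=1, 5 mod 4=1
i=0  r:1+0->1  c:2·1+0->2

1,2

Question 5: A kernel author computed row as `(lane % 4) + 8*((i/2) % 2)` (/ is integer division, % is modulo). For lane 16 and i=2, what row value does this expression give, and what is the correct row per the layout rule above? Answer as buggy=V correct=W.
`(lane % 4) + 8*((i/2) % 2)`[16,2]=>8
lane 16: grp=4 (16/4), tig=0 (16%4)
i=2: r=4+8=12, c=0*2+0=0
row: 8 vs 12

buggy=8 correct=12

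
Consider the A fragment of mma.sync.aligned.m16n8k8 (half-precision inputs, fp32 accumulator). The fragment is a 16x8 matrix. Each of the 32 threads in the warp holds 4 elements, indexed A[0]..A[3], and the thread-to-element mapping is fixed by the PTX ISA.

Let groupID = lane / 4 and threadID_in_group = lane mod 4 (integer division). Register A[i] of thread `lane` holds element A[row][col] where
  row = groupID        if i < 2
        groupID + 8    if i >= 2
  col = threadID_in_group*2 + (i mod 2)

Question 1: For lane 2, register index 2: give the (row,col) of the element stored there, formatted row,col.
lane 2: grp=0 (2/4), tig=2 (2%4)
i=2: r=0+8=8, c=2*2+0=4

8,4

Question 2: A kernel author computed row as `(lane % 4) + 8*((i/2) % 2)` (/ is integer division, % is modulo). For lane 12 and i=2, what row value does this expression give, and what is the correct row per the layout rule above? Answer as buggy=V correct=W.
`(lane % 4) + 8*((i/2) % 2)`[12,2]=>8
lane 12: grp=3 (12/4), tig=0 (12%4)
i=2: r=3+8=11, c=0*2+0=0
row: 8 vs 11

buggy=8 correct=11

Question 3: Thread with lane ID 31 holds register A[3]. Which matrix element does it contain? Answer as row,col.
15,7

lane 31: G=7 (31/4), T=3 (31%4)
i=3: r=7+8=15, c=3*2+1=7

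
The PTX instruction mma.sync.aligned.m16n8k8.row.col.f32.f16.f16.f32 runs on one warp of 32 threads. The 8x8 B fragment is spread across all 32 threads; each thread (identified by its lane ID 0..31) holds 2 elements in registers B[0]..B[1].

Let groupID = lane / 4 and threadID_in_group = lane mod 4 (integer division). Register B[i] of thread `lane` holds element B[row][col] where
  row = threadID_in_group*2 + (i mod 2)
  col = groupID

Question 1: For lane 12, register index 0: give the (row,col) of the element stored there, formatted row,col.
12: G=3,T=0
[0] (0*2+0,3) = (0,3)

0,3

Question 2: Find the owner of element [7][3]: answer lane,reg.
c=3->g=3  r=7->t=3,b0=1
L=3*4+3=15  i=1=1

15,1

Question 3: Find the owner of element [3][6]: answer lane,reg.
c:6=>grp=6  r:3=>tig=1,lo=1
L=6*4+1=25  i=1=1

25,1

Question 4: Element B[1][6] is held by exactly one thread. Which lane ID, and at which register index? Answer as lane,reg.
24,1

c=6→G=6  r=1→T=0,p=1
L=6*4+0=24  i=1=1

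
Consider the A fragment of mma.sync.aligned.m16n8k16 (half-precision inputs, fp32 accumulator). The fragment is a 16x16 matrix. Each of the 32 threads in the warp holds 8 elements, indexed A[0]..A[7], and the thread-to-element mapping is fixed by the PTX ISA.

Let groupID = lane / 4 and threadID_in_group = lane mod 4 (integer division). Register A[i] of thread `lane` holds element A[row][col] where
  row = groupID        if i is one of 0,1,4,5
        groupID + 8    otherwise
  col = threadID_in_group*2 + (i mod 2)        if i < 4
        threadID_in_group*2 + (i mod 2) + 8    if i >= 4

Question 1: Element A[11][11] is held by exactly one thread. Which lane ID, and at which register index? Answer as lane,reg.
13,7

r=11⇒gr=3,Rb=1  c=11⇒Cb=1,th=1,odd=1
L=3*4+1=13  i=1*4+1*2+1=7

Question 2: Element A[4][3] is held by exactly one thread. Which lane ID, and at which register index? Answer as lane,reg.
r=4→G=4,rhi=0  c=3→chi=0,T=1,p=1
L=4*4+1=17  i=0*4+0*2+1=1

17,1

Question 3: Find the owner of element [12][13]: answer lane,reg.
r=12→G=4,rhi=1  c=13→chi=1,T=2,p=1
L=4*4+2=18  i=1*4+1*2+1=7

18,7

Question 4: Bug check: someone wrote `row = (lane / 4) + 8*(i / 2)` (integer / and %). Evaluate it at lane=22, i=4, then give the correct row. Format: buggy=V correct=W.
buggy=21 correct=5

`(lane / 4) + 8*(i / 2)`[22,4]->21
lane 22: gid=5 (22/4), tid=2 (22%4)
i=4: r=5+0=5, c=2*2+0+8=12
row: 21 vs 5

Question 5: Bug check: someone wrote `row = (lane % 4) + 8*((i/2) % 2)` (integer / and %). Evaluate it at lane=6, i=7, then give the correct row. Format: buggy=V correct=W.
`(lane % 4) + 8*((i/2) % 2)`[6,7]=>10
lane 6=>6/4=1, 6 mod 4=2
i=7  r:1+8=>9  c:2·2+1+8=>13
row: 10 vs 9

buggy=10 correct=9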